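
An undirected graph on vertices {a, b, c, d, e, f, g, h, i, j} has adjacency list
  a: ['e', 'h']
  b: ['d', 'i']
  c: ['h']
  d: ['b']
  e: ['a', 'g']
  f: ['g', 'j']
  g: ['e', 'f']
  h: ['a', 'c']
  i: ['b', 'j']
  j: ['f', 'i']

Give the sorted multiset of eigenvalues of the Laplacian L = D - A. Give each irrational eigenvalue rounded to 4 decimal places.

[0, 0.0979, 0.3820, 0.8244, 1.3820, 2, 2.6180, 3.1756, 3.6180, 3.9021]

With the vertex order [a, b, c, d, e, f, g, h, i, j], the degrees are [2, 2, 1, 1, 2, 2, 2, 2, 2, 2], giving D = diag(2, 2, 1, 1, 2, 2, 2, 2, 2, 2) and L = D - A. The multiplicity of 0 as a Laplacian eigenvalue equals the number of connected components. There is one zero in the spectrum, matching the 1 component.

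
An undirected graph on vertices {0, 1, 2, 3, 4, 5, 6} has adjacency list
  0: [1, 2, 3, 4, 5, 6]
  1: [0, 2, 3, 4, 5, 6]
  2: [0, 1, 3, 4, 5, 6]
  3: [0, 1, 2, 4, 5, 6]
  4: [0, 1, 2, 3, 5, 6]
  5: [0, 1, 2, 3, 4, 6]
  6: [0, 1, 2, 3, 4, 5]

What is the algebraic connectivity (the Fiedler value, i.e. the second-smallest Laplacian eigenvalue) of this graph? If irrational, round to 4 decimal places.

Each diagonal entry of L is the vertex degree and each off-diagonal entry is -1 where an edge is present, 0 otherwise; in the order [0, 1, 2, 3, 4, 5, 6] the diagonal is [6, 6, 6, 6, 6, 6, 6]. Computing the eigenvalues of L and sorting gives [0, 7, 7, 7, 7, 7, 7]. The Fiedler value lambda_2 = 7 is strictly positive, so the graph is connected.

7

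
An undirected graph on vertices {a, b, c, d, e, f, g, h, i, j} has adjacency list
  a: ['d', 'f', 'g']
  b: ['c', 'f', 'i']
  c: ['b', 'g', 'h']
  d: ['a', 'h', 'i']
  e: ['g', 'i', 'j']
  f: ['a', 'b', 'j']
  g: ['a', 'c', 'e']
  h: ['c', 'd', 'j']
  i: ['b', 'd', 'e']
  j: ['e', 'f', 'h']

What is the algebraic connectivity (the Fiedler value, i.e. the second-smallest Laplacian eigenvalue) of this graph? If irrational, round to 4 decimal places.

With the vertex order [a, b, c, d, e, f, g, h, i, j], the degrees are [3, 3, 3, 3, 3, 3, 3, 3, 3, 3], giving D = diag(3, 3, 3, 3, 3, 3, 3, 3, 3, 3) and L = D - A. The sorted Laplacian eigenvalues are [0, 2, 2, 2, 2, 2, 5, 5, 5, 5]; the algebraic connectivity is the second entry, 2. There is one zero in the spectrum, matching the 1 component.

2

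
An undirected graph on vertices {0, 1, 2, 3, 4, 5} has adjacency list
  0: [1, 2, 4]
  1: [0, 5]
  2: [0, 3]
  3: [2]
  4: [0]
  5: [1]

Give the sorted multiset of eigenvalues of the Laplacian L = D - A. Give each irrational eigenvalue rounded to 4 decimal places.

[0, 0.3820, 0.6972, 2, 2.6180, 4.3028]

Each diagonal entry of L is the vertex degree and each off-diagonal entry is -1 where an edge is present, 0 otherwise; in the order [0, 1, 2, 3, 4, 5] the diagonal is [3, 2, 2, 1, 1, 1]. Diagonalising L (or applying a numerical eigensolver to the 6x6 matrix) gives the spectrum above. The largest eigenvalue, 4.3028, is at most the vertex count 6.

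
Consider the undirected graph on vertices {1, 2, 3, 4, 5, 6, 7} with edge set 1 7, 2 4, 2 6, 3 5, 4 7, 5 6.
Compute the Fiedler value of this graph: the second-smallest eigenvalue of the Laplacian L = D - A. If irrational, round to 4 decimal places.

0.1981

Reading degrees in the order [1, 2, 3, 4, 5, 6, 7] gives [1, 2, 1, 2, 2, 2, 2]; set D = diag(1, 2, 1, 2, 2, 2, 2) and form L = D - A. The smallest Laplacian eigenvalue is always 0. The next one, lambda_2 = 0.1981, measures how hard the graph is to disconnect: larger values mean better connectivity. The eigenvalues sum to 12, which equals trace(L) = 2|E|.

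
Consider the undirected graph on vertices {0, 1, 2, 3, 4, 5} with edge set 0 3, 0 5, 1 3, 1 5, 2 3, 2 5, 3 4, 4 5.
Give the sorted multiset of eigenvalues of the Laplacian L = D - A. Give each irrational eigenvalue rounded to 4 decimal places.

Each diagonal entry of L is the vertex degree and each off-diagonal entry is -1 where an edge is present, 0 otherwise; in the order [0, 1, 2, 3, 4, 5] the diagonal is [2, 2, 2, 4, 2, 4]. The multiplicity of 0 as a Laplacian eigenvalue equals the number of connected components.

[0, 2, 2, 2, 4, 6]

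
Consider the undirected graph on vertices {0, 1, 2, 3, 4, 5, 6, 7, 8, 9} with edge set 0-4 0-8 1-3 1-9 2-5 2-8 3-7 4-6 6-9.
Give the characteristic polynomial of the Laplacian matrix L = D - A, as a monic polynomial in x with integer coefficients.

Reading degrees in the order [0, 1, 2, 3, 4, 5, 6, 7, 8, 9] gives [2, 2, 2, 2, 2, 1, 2, 1, 2, 2]; set D = diag(2, 2, 2, 2, 2, 1, 2, 1, 2, 2) and form L = D - A. Computing det(xI - L) by cofactor expansion (or equivalently via sum-over-permutations) gives x^10 - 18x^9 + 136x^8 - 560x^7 + 1365x^6 - 2002x^5 + 1716x^4 - 792x^3 + 165x^2 - 10x. The coefficient of x^9 equals -trace(L) = -18, matching the sum of degrees. There is one zero in the spectrum, matching the 1 component.

x^10 - 18x^9 + 136x^8 - 560x^7 + 1365x^6 - 2002x^5 + 1716x^4 - 792x^3 + 165x^2 - 10x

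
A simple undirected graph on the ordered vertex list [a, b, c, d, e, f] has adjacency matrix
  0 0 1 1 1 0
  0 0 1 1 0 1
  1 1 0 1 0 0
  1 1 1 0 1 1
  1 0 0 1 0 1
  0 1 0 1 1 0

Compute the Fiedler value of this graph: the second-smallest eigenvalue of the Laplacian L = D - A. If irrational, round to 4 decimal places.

Reading degrees in the order [a, b, c, d, e, f] gives [3, 3, 3, 5, 3, 3]; set D = diag(3, 3, 3, 5, 3, 3) and form L = D - A. Computing the eigenvalues of L and sorting gives [0, 2.3820, 2.3820, 4.6180, 4.6180, 6]. The Fiedler value lambda_2 = 2.3820 is strictly positive, so the graph is connected. The largest eigenvalue, 6, is at most the vertex count 6. There is one zero in the spectrum, matching the 1 component.

2.3820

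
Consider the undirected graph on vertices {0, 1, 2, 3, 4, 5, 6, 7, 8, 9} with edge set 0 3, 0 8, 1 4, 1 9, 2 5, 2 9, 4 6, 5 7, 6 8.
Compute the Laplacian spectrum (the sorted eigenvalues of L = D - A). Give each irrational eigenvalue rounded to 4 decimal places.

[0, 0.0979, 0.3820, 0.8244, 1.3820, 2, 2.6180, 3.1756, 3.6180, 3.9021]

Each diagonal entry of L is the vertex degree and each off-diagonal entry is -1 where an edge is present, 0 otherwise; in the order [0, 1, 2, 3, 4, 5, 6, 7, 8, 9] the diagonal is [2, 2, 2, 1, 2, 2, 2, 1, 2, 2]. Since every row of L sums to 0, the all-ones vector is in the kernel and 0 is an eigenvalue. By the matrix-tree theorem the graph has (1/10) * product of the nonzero eigenvalues = 1 spanning tree. The largest eigenvalue, 3.9021, is at most the vertex count 10.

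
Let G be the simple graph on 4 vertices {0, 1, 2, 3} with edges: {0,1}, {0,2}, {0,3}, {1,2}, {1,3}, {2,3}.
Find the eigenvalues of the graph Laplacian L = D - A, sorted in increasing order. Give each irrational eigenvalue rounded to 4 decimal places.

Each diagonal entry of L is the vertex degree and each off-diagonal entry is -1 where an edge is present, 0 otherwise; in the order [0, 1, 2, 3] the diagonal is [3, 3, 3, 3]. L is symmetric positive semidefinite, so every eigenvalue is real and nonnegative. The single zero eigenvalue shows the graph is connected. There is one zero in the spectrum, matching the 1 component.

[0, 4, 4, 4]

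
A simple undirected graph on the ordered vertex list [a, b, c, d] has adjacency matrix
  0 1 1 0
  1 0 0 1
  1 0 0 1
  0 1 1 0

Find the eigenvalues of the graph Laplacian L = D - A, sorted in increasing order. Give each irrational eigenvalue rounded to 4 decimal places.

[0, 2, 2, 4]

Reading degrees in the order [a, b, c, d] gives [2, 2, 2, 2]; set D = diag(2, 2, 2, 2) and form L = D - A. Since every row of L sums to 0, the all-ones vector is in the kernel and 0 is an eigenvalue. The single zero eigenvalue shows the graph is connected.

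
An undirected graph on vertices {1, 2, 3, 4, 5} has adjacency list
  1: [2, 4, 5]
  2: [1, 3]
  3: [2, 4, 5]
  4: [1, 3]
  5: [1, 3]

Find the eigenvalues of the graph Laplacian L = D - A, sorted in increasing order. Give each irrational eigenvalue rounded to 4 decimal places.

[0, 2, 2, 3, 5]

Each diagonal entry of L is the vertex degree and each off-diagonal entry is -1 where an edge is present, 0 otherwise; in the order [1, 2, 3, 4, 5] the diagonal is [3, 2, 3, 2, 2]. Since every row of L sums to 0, the all-ones vector is in the kernel and 0 is an eigenvalue. By the matrix-tree theorem the graph has (1/5) * product of the nonzero eigenvalues = 12 spanning trees. The largest eigenvalue, 5, is at most the vertex count 5.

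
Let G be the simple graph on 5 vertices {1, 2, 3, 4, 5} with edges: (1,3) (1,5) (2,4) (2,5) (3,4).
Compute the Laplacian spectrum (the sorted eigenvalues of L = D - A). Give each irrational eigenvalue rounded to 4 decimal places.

With the vertex order [1, 2, 3, 4, 5], the degrees are [2, 2, 2, 2, 2], giving D = diag(2, 2, 2, 2, 2) and L = D - A. Diagonalising L (or applying a numerical eigensolver to the 5x5 matrix) gives the spectrum above. There is one zero in the spectrum, matching the 1 component.

[0, 1.3820, 1.3820, 3.6180, 3.6180]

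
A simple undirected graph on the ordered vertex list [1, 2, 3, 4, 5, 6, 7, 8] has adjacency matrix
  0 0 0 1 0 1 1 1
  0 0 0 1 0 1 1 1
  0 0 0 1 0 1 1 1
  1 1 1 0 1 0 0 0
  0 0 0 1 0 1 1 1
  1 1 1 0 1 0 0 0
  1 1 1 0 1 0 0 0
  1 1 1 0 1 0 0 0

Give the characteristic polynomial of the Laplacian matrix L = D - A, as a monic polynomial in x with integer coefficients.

x^8 - 32x^7 + 432x^6 - 3200x^5 + 14080x^4 - 36864x^3 + 53248x^2 - 32768x

Reading degrees in the order [1, 2, 3, 4, 5, 6, 7, 8] gives [4, 4, 4, 4, 4, 4, 4, 4]; set D = diag(4, 4, 4, 4, 4, 4, 4, 4) and form L = D - A. The eigenvalues of L are [0, 4, 4, 4, 4, 4, 4, 8]; the characteristic polynomial is the product of (x - lambda_i), which multiplies out to x^8 - 32x^7 + 432x^6 - 3200x^5 + 14080x^4 - 36864x^3 + 53248x^2 - 32768x. The coefficient of x^7 equals -trace(L) = -32, matching the sum of degrees. There is one zero in the spectrum, matching the 1 component. The largest eigenvalue, 8, is at most the vertex count 8.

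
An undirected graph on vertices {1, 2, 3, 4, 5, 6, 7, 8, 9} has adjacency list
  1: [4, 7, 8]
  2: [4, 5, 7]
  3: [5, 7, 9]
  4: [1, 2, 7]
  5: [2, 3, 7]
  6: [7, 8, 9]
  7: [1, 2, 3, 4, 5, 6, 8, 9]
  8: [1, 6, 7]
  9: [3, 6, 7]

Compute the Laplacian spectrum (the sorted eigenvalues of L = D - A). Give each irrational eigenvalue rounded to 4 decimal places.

Each diagonal entry of L is the vertex degree and each off-diagonal entry is -1 where an edge is present, 0 otherwise; in the order [1, 2, 3, 4, 5, 6, 7, 8, 9] the diagonal is [3, 3, 3, 3, 3, 3, 8, 3, 3]. L is symmetric positive semidefinite, so every eigenvalue is real and nonnegative. The single zero eigenvalue shows the graph is connected. By the matrix-tree theorem the graph has (1/9) * product of the nonzero eigenvalues = 2205 spanning trees.

[0, 1.5858, 1.5858, 3, 3, 4.4142, 4.4142, 5, 9]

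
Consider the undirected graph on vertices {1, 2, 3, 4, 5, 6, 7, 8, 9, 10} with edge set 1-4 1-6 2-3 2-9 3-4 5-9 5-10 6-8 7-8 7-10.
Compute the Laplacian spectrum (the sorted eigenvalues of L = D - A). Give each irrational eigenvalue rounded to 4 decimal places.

Reading degrees in the order [1, 2, 3, 4, 5, 6, 7, 8, 9, 10] gives [2, 2, 2, 2, 2, 2, 2, 2, 2, 2]; set D = diag(2, 2, 2, 2, 2, 2, 2, 2, 2, 2) and form L = D - A. Since every row of L sums to 0, the all-ones vector is in the kernel and 0 is an eigenvalue. The single zero eigenvalue shows the graph is connected. By the matrix-tree theorem the graph has (1/10) * product of the nonzero eigenvalues = 10 spanning trees. There is one zero in the spectrum, matching the 1 component.

[0, 0.3820, 0.3820, 1.3820, 1.3820, 2.6180, 2.6180, 3.6180, 3.6180, 4]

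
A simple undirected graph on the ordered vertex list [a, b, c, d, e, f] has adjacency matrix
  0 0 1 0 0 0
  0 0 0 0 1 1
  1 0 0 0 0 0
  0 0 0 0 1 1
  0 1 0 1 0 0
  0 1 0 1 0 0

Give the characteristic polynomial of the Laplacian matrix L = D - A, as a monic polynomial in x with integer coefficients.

x^6 - 10x^5 + 36x^4 - 56x^3 + 32x^2

Reading degrees in the order [a, b, c, d, e, f] gives [1, 2, 1, 2, 2, 2]; set D = diag(1, 2, 1, 2, 2, 2) and form L = D - A. L has integer entries, so p(x) = det(xI - L) has integer coefficients. Expanding the determinant yields x^6 - 10x^5 + 36x^4 - 56x^3 + 32x^2. The constant term is 0 because L is singular (the all-ones vector lies in its kernel).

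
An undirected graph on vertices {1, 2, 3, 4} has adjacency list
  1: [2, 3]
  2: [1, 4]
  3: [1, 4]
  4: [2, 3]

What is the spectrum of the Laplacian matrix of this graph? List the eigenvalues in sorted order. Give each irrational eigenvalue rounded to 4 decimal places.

Reading degrees in the order [1, 2, 3, 4] gives [2, 2, 2, 2]; set D = diag(2, 2, 2, 2) and form L = D - A. Since every row of L sums to 0, the all-ones vector is in the kernel and 0 is an eigenvalue. The single zero eigenvalue shows the graph is connected. The largest eigenvalue, 4, is at most the vertex count 4. By the matrix-tree theorem the graph has (1/4) * product of the nonzero eigenvalues = 4 spanning trees.

[0, 2, 2, 4]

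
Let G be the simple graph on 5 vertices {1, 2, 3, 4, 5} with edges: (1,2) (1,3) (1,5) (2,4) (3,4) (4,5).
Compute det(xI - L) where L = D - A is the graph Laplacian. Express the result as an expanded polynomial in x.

Reading degrees in the order [1, 2, 3, 4, 5] gives [3, 2, 2, 3, 2]; set D = diag(3, 2, 2, 3, 2) and form L = D - A. L has integer entries, so p(x) = det(xI - L) has integer coefficients. Expanding the determinant yields x^5 - 12x^4 + 51x^3 - 92x^2 + 60x. Since p(0) = det(-L) = 0, x divides p(x).

x^5 - 12x^4 + 51x^3 - 92x^2 + 60x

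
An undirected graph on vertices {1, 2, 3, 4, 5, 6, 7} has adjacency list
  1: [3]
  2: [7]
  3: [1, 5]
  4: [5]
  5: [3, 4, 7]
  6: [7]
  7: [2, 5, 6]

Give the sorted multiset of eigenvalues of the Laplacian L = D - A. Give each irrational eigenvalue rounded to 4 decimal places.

[0, 0.3217, 0.6802, 1, 2.1397, 3.2297, 4.6287]

With the vertex order [1, 2, 3, 4, 5, 6, 7], the degrees are [1, 1, 2, 1, 3, 1, 3], giving D = diag(1, 1, 2, 1, 3, 1, 3) and L = D - A. Diagonalising L (or applying a numerical eigensolver to the 7x7 matrix) gives the spectrum above. The largest eigenvalue, 4.6287, is at most the vertex count 7.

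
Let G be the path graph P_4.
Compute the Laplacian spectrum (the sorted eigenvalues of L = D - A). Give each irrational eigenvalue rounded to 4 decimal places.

The graph has 4 vertices and degree multiset [2, 2, 1, 1]; D is the diagonal matrix of degrees and L = D - A. Diagonalising L (or applying a numerical eigensolver to the 4x4 matrix) gives the spectrum above. The single zero eigenvalue shows the graph is connected. By the matrix-tree theorem the graph has (1/4) * product of the nonzero eigenvalues = 1 spanning tree.

[0, 0.5858, 2, 3.4142]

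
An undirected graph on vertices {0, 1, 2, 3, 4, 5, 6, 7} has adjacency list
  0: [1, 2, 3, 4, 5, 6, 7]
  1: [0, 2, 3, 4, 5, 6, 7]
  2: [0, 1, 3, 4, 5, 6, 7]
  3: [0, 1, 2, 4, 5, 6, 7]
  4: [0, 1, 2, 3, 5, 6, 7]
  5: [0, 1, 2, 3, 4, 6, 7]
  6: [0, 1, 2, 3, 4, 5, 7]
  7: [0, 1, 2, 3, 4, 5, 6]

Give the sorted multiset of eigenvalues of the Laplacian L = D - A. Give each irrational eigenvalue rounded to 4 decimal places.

Reading degrees in the order [0, 1, 2, 3, 4, 5, 6, 7] gives [7, 7, 7, 7, 7, 7, 7, 7]; set D = diag(7, 7, 7, 7, 7, 7, 7, 7) and form L = D - A. Since every row of L sums to 0, the all-ones vector is in the kernel and 0 is an eigenvalue. The single zero eigenvalue shows the graph is connected. The largest eigenvalue, 8, is at most the vertex count 8. There is one zero in the spectrum, matching the 1 component.

[0, 8, 8, 8, 8, 8, 8, 8]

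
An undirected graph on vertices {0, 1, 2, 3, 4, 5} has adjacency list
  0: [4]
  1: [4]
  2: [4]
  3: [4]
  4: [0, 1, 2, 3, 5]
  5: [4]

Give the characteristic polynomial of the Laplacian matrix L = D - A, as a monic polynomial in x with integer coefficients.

x^6 - 10x^5 + 30x^4 - 40x^3 + 25x^2 - 6x

Reading degrees in the order [0, 1, 2, 3, 4, 5] gives [1, 1, 1, 1, 5, 1]; set D = diag(1, 1, 1, 1, 5, 1) and form L = D - A. L has integer entries, so p(x) = det(xI - L) has integer coefficients. Expanding the determinant yields x^6 - 10x^5 + 30x^4 - 40x^3 + 25x^2 - 6x. The constant term is 0 because L is singular (the all-ones vector lies in its kernel).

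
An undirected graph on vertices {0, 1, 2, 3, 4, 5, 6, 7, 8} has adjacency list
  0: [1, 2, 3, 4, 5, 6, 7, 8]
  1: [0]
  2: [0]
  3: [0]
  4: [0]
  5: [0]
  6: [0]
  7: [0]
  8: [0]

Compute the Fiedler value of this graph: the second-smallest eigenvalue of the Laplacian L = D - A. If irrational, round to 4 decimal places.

With the vertex order [0, 1, 2, 3, 4, 5, 6, 7, 8], the degrees are [8, 1, 1, 1, 1, 1, 1, 1, 1], giving D = diag(8, 1, 1, 1, 1, 1, 1, 1, 1) and L = D - A. Computing the eigenvalues of L and sorting gives [0, 1, 1, 1, 1, 1, 1, 1, 9]. The Fiedler value lambda_2 = 1 is strictly positive, so the graph is connected. There is one zero in the spectrum, matching the 1 component.

1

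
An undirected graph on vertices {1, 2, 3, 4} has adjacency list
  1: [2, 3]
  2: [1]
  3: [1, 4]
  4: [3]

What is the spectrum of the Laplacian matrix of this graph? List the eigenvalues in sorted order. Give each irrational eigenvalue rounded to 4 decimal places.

Reading degrees in the order [1, 2, 3, 4] gives [2, 1, 2, 1]; set D = diag(2, 1, 2, 1) and form L = D - A. L is symmetric positive semidefinite, so every eigenvalue is real and nonnegative.

[0, 0.5858, 2, 3.4142]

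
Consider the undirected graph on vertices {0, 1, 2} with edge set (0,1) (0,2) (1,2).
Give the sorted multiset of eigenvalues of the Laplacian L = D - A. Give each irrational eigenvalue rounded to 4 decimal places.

[0, 3, 3]

Each diagonal entry of L is the vertex degree and each off-diagonal entry is -1 where an edge is present, 0 otherwise; in the order [0, 1, 2] the diagonal is [2, 2, 2]. Since every row of L sums to 0, the all-ones vector is in the kernel and 0 is an eigenvalue. The single zero eigenvalue shows the graph is connected.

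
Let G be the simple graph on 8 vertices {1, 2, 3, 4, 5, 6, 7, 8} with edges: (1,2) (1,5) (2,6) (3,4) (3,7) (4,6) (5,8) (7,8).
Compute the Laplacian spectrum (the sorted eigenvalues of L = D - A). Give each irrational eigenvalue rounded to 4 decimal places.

[0, 0.5858, 0.5858, 2, 2, 3.4142, 3.4142, 4]

With the vertex order [1, 2, 3, 4, 5, 6, 7, 8], the degrees are [2, 2, 2, 2, 2, 2, 2, 2], giving D = diag(2, 2, 2, 2, 2, 2, 2, 2) and L = D - A. Diagonalising L (or applying a numerical eigensolver to the 8x8 matrix) gives the spectrum above. The single zero eigenvalue shows the graph is connected. The largest eigenvalue, 4, is at most the vertex count 8.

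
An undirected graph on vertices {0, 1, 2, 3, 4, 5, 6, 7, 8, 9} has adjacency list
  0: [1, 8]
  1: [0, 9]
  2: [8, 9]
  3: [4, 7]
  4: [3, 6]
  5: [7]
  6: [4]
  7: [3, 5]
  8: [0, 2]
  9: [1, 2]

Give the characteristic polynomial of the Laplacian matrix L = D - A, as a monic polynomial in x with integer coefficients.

With the vertex order [0, 1, 2, 3, 4, 5, 6, 7, 8, 9], the degrees are [2, 2, 2, 2, 2, 1, 1, 2, 2, 2], giving D = diag(2, 2, 2, 2, 2, 1, 1, 2, 2, 2) and L = D - A. L has integer entries, so p(x) = det(xI - L) has integer coefficients. Expanding the determinant yields x^10 - 18x^9 + 136x^8 - 560x^7 + 1365x^6 - 2000x^5 + 1700x^4 - 750x^3 + 125x^2. Since p(0) = det(-L) = 0, x divides p(x).

x^10 - 18x^9 + 136x^8 - 560x^7 + 1365x^6 - 2000x^5 + 1700x^4 - 750x^3 + 125x^2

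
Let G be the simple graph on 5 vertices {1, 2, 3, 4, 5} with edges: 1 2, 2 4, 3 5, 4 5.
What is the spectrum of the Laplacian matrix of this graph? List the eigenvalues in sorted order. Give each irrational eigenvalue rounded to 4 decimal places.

Each diagonal entry of L is the vertex degree and each off-diagonal entry is -1 where an edge is present, 0 otherwise; in the order [1, 2, 3, 4, 5] the diagonal is [1, 2, 1, 2, 2]. The multiplicity of 0 as a Laplacian eigenvalue equals the number of connected components. The single zero eigenvalue shows the graph is connected. By the matrix-tree theorem the graph has (1/5) * product of the nonzero eigenvalues = 1 spanning tree.

[0, 0.3820, 1.3820, 2.6180, 3.6180]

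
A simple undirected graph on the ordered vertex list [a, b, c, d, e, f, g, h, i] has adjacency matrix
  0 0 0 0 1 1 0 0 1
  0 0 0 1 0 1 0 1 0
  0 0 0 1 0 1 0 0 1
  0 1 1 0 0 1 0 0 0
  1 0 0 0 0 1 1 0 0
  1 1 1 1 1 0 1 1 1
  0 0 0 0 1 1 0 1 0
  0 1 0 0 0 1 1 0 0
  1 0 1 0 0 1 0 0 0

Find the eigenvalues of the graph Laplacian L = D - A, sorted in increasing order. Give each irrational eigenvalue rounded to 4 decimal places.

With the vertex order [a, b, c, d, e, f, g, h, i], the degrees are [3, 3, 3, 3, 3, 8, 3, 3, 3], giving D = diag(3, 3, 3, 3, 3, 8, 3, 3, 3) and L = D - A. L is symmetric positive semidefinite, so every eigenvalue is real and nonnegative. The single zero eigenvalue shows the graph is connected.

[0, 1.5858, 1.5858, 3, 3, 4.4142, 4.4142, 5, 9]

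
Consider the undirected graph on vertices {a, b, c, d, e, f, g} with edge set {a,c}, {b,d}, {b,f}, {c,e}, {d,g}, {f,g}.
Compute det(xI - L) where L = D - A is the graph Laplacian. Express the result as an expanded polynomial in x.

x^7 - 12x^6 + 55x^5 - 120x^4 + 124x^3 - 48x^2

Reading degrees in the order [a, b, c, d, e, f, g] gives [1, 2, 2, 2, 1, 2, 2]; set D = diag(1, 2, 2, 2, 1, 2, 2) and form L = D - A. The eigenvalues of L are [0, 0, 1, 2, 2, 3, 4]; the characteristic polynomial is the product of (x - lambda_i), which multiplies out to x^7 - 12x^6 + 55x^5 - 120x^4 + 124x^3 - 48x^2. Since p(0) = det(-L) = 0, x divides p(x). The largest eigenvalue, 4, is at most the vertex count 7.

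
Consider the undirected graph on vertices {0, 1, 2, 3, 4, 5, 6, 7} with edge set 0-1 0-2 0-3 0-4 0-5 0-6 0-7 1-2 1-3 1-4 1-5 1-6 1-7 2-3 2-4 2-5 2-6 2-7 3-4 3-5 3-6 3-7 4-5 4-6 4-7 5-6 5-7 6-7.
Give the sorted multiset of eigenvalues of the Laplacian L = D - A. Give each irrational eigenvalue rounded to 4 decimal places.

With the vertex order [0, 1, 2, 3, 4, 5, 6, 7], the degrees are [7, 7, 7, 7, 7, 7, 7, 7], giving D = diag(7, 7, 7, 7, 7, 7, 7, 7) and L = D - A. The multiplicity of 0 as a Laplacian eigenvalue equals the number of connected components. The single zero eigenvalue shows the graph is connected. The eigenvalues sum to 56, which equals trace(L) = 2|E|. The largest eigenvalue, 8, is at most the vertex count 8.

[0, 8, 8, 8, 8, 8, 8, 8]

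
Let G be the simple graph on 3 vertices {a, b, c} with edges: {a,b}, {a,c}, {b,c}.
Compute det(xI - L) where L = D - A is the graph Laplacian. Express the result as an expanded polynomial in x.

x^3 - 6x^2 + 9x

With the vertex order [a, b, c], the degrees are [2, 2, 2], giving D = diag(2, 2, 2) and L = D - A. L has integer entries, so p(x) = det(xI - L) has integer coefficients. Expanding the determinant yields x^3 - 6x^2 + 9x. The coefficient of x^2 equals -trace(L) = -6, matching the sum of degrees. The eigenvalues sum to 6, which equals trace(L) = 2|E|.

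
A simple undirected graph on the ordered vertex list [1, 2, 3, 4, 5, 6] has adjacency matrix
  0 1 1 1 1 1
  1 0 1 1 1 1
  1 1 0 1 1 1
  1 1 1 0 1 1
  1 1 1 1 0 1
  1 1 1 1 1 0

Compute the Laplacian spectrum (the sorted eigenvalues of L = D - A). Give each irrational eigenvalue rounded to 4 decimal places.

Each diagonal entry of L is the vertex degree and each off-diagonal entry is -1 where an edge is present, 0 otherwise; in the order [1, 2, 3, 4, 5, 6] the diagonal is [5, 5, 5, 5, 5, 5]. Since every row of L sums to 0, the all-ones vector is in the kernel and 0 is an eigenvalue. There is one zero in the spectrum, matching the 1 component.

[0, 6, 6, 6, 6, 6]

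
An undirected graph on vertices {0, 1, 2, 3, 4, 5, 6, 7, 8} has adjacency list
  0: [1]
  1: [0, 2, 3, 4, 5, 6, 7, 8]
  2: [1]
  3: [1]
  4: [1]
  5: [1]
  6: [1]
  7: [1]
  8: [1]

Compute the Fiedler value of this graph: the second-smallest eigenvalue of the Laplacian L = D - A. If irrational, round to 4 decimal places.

1

Reading degrees in the order [0, 1, 2, 3, 4, 5, 6, 7, 8] gives [1, 8, 1, 1, 1, 1, 1, 1, 1]; set D = diag(1, 8, 1, 1, 1, 1, 1, 1, 1) and form L = D - A. The smallest Laplacian eigenvalue is always 0. The next one, lambda_2 = 1, measures how hard the graph is to disconnect: larger values mean better connectivity.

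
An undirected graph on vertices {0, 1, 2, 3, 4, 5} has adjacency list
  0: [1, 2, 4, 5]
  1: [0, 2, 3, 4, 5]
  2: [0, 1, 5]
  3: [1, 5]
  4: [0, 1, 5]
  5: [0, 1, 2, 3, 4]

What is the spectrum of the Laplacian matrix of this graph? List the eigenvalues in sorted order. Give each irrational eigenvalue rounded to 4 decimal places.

With the vertex order [0, 1, 2, 3, 4, 5], the degrees are [4, 5, 3, 2, 3, 5], giving D = diag(4, 5, 3, 2, 3, 5) and L = D - A. Since every row of L sums to 0, the all-ones vector is in the kernel and 0 is an eigenvalue.

[0, 2, 3, 5, 6, 6]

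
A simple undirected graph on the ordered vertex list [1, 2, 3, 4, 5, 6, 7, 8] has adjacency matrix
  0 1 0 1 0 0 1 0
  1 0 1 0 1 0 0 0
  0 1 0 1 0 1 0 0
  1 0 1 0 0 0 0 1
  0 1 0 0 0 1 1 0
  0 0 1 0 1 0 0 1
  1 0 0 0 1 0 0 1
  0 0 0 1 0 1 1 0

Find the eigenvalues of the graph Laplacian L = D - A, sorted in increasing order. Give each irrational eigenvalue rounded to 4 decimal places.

[0, 2, 2, 2, 4, 4, 4, 6]

Each diagonal entry of L is the vertex degree and each off-diagonal entry is -1 where an edge is present, 0 otherwise; in the order [1, 2, 3, 4, 5, 6, 7, 8] the diagonal is [3, 3, 3, 3, 3, 3, 3, 3]. The multiplicity of 0 as a Laplacian eigenvalue equals the number of connected components.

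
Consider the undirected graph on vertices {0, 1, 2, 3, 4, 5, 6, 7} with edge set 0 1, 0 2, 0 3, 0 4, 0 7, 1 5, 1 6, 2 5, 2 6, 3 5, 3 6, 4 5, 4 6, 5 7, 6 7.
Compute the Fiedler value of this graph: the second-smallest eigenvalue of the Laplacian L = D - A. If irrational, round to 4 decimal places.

Reading degrees in the order [0, 1, 2, 3, 4, 5, 6, 7] gives [5, 3, 3, 3, 3, 5, 5, 3]; set D = diag(5, 3, 3, 3, 3, 5, 5, 3) and form L = D - A. The smallest Laplacian eigenvalue is always 0. The next one, lambda_2 = 3, measures how hard the graph is to disconnect: larger values mean better connectivity. There is one zero in the spectrum, matching the 1 component. The eigenvalues sum to 30, which equals trace(L) = 2|E|.

3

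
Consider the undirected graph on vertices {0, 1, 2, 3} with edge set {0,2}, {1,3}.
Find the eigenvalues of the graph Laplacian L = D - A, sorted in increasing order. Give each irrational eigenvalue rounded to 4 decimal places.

[0, 0, 2, 2]

Each diagonal entry of L is the vertex degree and each off-diagonal entry is -1 where an edge is present, 0 otherwise; in the order [0, 1, 2, 3] the diagonal is [1, 1, 1, 1]. The multiplicity of 0 as a Laplacian eigenvalue equals the number of connected components. The 2 zero eigenvalues correspond to the 2 connected components. The eigenvalues sum to 4, which equals trace(L) = 2|E|.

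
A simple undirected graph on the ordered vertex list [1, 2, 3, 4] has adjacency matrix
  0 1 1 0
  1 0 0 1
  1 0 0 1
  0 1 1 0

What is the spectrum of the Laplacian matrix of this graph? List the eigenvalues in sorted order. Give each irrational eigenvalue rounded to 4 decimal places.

Each diagonal entry of L is the vertex degree and each off-diagonal entry is -1 where an edge is present, 0 otherwise; in the order [1, 2, 3, 4] the diagonal is [2, 2, 2, 2]. Diagonalising L (or applying a numerical eigensolver to the 4x4 matrix) gives the spectrum above. There is one zero in the spectrum, matching the 1 component.

[0, 2, 2, 4]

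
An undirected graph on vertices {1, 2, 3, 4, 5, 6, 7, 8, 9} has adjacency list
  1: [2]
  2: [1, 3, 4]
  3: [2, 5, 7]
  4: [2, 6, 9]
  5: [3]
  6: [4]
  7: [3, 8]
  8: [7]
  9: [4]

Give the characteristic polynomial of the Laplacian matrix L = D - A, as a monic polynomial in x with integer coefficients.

With the vertex order [1, 2, 3, 4, 5, 6, 7, 8, 9], the degrees are [1, 3, 3, 3, 1, 1, 2, 1, 1], giving D = diag(1, 3, 3, 3, 1, 1, 2, 1, 1) and L = D - A. L has integer entries, so p(x) = det(xI - L) has integer coefficients. Expanding the determinant yields x^9 - 16x^8 + 102x^7 - 334x^6 + 606x^5 - 616x^4 + 340x^3 - 92x^2 + 9x. Since p(0) = det(-L) = 0, x divides p(x). By the matrix-tree theorem the graph has (1/9) * product of the nonzero eigenvalues = 1 spanning tree.

x^9 - 16x^8 + 102x^7 - 334x^6 + 606x^5 - 616x^4 + 340x^3 - 92x^2 + 9x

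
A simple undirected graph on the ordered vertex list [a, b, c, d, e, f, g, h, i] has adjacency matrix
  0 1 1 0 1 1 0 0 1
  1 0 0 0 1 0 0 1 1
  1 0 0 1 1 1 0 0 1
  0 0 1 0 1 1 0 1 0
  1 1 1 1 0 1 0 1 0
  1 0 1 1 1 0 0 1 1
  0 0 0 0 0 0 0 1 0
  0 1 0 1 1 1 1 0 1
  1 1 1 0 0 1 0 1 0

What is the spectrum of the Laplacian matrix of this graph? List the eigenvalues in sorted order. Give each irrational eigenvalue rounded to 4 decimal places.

[0, 0.9395, 3.2890, 4.3845, 5.3562, 6.1437, 6.5237, 7.4983, 7.8650]

With the vertex order [a, b, c, d, e, f, g, h, i], the degrees are [5, 4, 5, 4, 6, 6, 1, 6, 5], giving D = diag(5, 4, 5, 4, 6, 6, 1, 6, 5) and L = D - A. Since every row of L sums to 0, the all-ones vector is in the kernel and 0 is an eigenvalue. The single zero eigenvalue shows the graph is connected. The largest eigenvalue, 7.8650, is at most the vertex count 9. By the matrix-tree theorem the graph has (1/9) * product of the nonzero eigenvalues = 19059 spanning trees.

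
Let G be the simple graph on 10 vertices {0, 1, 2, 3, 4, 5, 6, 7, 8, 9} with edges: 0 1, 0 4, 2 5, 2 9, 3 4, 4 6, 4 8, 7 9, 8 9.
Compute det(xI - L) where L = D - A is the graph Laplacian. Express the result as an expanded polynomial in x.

x^10 - 18x^9 + 132x^8 - 514x^7 + 1163x^6 - 1572x^5 + 1256x^4 - 564x^3 + 126x^2 - 10x

Reading degrees in the order [0, 1, 2, 3, 4, 5, 6, 7, 8, 9] gives [2, 1, 2, 1, 4, 1, 1, 1, 2, 3]; set D = diag(2, 1, 2, 1, 4, 1, 1, 1, 2, 3) and form L = D - A. L has integer entries, so p(x) = det(xI - L) has integer coefficients. Expanding the determinant yields x^10 - 18x^9 + 132x^8 - 514x^7 + 1163x^6 - 1572x^5 + 1256x^4 - 564x^3 + 126x^2 - 10x. The constant term is 0 because L is singular (the all-ones vector lies in its kernel). The eigenvalues sum to 18, which equals trace(L) = 2|E|.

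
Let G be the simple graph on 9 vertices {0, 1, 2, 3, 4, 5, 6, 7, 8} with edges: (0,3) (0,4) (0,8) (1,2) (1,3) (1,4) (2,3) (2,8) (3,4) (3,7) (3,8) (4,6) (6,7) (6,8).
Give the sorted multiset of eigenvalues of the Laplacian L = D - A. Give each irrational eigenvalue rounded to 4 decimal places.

With the vertex order [0, 1, 2, 3, 4, 5, 6, 7, 8], the degrees are [3, 3, 3, 6, 4, 0, 3, 2, 4], giving D = diag(3, 3, 3, 6, 4, 0, 3, 2, 4) and L = D - A. Diagonalising L (or applying a numerical eigensolver to the 9x9 matrix) gives the spectrum above. The 2 zero eigenvalues correspond to the 2 connected components. The largest eigenvalue, 7.1997, is at most the vertex count 9.

[0, 0, 1.5629, 2.4010, 3, 3.2107, 5, 5.6257, 7.1997]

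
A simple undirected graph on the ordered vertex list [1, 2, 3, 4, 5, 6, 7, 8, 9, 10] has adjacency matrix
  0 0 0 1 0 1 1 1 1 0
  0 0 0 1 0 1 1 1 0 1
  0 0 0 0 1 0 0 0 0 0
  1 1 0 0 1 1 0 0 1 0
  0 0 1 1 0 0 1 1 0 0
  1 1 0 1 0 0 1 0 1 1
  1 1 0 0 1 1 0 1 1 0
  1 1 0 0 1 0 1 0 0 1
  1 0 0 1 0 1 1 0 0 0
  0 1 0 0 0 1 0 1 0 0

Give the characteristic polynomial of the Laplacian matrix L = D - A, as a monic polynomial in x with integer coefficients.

Each diagonal entry of L is the vertex degree and each off-diagonal entry is -1 where an edge is present, 0 otherwise; in the order [1, 2, 3, 4, 5, 6, 7, 8, 9, 10] the diagonal is [5, 5, 1, 5, 4, 6, 6, 5, 4, 3]. Computing det(xI - L) by cofactor expansion (or equivalently via sum-over-permutations) gives x^10 - 44x^9 + 839x^8 - 9070x^7 + 60993x^6 - 262964x^5 + 720242x^4 - 1190862x^3 + 1050613x^2 - 356140x. The constant term is 0 because L is singular (the all-ones vector lies in its kernel). By the matrix-tree theorem the graph has (1/10) * product of the nonzero eigenvalues = 35614 spanning trees.

x^10 - 44x^9 + 839x^8 - 9070x^7 + 60993x^6 - 262964x^5 + 720242x^4 - 1190862x^3 + 1050613x^2 - 356140x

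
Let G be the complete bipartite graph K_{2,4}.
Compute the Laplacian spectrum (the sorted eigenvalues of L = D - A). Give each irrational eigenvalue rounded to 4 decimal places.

The graph has 6 vertices and degree multiset [4, 4, 2, 2, 2, 2]; D is the diagonal matrix of degrees and L = D - A. L is symmetric positive semidefinite, so every eigenvalue is real and nonnegative. The single zero eigenvalue shows the graph is connected. By the matrix-tree theorem the graph has (1/6) * product of the nonzero eigenvalues = 32 spanning trees. There is one zero in the spectrum, matching the 1 component.

[0, 2, 2, 2, 4, 6]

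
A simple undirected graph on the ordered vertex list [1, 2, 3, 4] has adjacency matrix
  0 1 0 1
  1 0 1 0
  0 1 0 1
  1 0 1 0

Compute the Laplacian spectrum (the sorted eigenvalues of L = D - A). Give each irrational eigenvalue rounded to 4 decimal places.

With the vertex order [1, 2, 3, 4], the degrees are [2, 2, 2, 2], giving D = diag(2, 2, 2, 2) and L = D - A. The multiplicity of 0 as a Laplacian eigenvalue equals the number of connected components. The single zero eigenvalue shows the graph is connected. There is one zero in the spectrum, matching the 1 component. The largest eigenvalue, 4, is at most the vertex count 4.

[0, 2, 2, 4]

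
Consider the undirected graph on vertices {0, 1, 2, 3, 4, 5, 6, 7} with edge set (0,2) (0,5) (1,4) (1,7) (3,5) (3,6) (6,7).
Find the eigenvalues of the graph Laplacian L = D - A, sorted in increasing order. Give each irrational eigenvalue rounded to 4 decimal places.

With the vertex order [0, 1, 2, 3, 4, 5, 6, 7], the degrees are [2, 2, 1, 2, 1, 2, 2, 2], giving D = diag(2, 2, 1, 2, 1, 2, 2, 2) and L = D - A. Since every row of L sums to 0, the all-ones vector is in the kernel and 0 is an eigenvalue. The single zero eigenvalue shows the graph is connected.

[0, 0.1522, 0.5858, 1.2346, 2, 2.7654, 3.4142, 3.8478]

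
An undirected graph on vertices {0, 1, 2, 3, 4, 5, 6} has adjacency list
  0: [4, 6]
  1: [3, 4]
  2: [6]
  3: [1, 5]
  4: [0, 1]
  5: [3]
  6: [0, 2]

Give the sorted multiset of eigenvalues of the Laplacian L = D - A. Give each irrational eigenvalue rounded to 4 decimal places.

[0, 0.1981, 0.7530, 1.5550, 2.4450, 3.2470, 3.8019]

With the vertex order [0, 1, 2, 3, 4, 5, 6], the degrees are [2, 2, 1, 2, 2, 1, 2], giving D = diag(2, 2, 1, 2, 2, 1, 2) and L = D - A. The multiplicity of 0 as a Laplacian eigenvalue equals the number of connected components. The largest eigenvalue, 3.8019, is at most the vertex count 7. By the matrix-tree theorem the graph has (1/7) * product of the nonzero eigenvalues = 1 spanning tree.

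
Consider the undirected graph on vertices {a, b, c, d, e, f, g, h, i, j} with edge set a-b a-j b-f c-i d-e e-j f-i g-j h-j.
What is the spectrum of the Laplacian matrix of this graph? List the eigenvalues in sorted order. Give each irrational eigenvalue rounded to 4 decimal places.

Reading degrees in the order [a, b, c, d, e, f, g, h, i, j] gives [2, 2, 1, 1, 2, 2, 1, 1, 2, 4]; set D = diag(2, 2, 1, 1, 2, 2, 1, 1, 2, 4) and form L = D - A. Since every row of L sums to 0, the all-ones vector is in the kernel and 0 is an eigenvalue. The single zero eigenvalue shows the graph is connected.

[0, 0.1317, 0.5006, 0.7370, 1, 1.6424, 2.3851, 2.7880, 3.6407, 5.1744]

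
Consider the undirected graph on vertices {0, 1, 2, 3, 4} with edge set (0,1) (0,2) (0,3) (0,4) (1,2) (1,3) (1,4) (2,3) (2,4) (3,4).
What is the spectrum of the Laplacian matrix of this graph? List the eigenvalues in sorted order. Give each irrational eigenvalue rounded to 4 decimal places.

Each diagonal entry of L is the vertex degree and each off-diagonal entry is -1 where an edge is present, 0 otherwise; in the order [0, 1, 2, 3, 4] the diagonal is [4, 4, 4, 4, 4]. Since every row of L sums to 0, the all-ones vector is in the kernel and 0 is an eigenvalue. The single zero eigenvalue shows the graph is connected. The largest eigenvalue, 5, is at most the vertex count 5. The eigenvalues sum to 20, which equals trace(L) = 2|E|.

[0, 5, 5, 5, 5]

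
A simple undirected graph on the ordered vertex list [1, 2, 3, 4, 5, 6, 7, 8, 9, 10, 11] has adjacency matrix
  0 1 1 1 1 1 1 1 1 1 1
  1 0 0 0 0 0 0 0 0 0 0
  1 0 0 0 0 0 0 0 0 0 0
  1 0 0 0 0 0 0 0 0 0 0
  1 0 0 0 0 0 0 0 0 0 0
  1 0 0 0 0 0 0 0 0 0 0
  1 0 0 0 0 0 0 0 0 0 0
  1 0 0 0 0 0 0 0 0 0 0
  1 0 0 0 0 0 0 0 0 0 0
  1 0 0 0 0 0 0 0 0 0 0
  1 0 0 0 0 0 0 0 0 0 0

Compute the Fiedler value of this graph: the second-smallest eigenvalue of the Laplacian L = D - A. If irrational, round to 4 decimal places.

Each diagonal entry of L is the vertex degree and each off-diagonal entry is -1 where an edge is present, 0 otherwise; in the order [1, 2, 3, 4, 5, 6, 7, 8, 9, 10, 11] the diagonal is [10, 1, 1, 1, 1, 1, 1, 1, 1, 1, 1]. The smallest Laplacian eigenvalue is always 0. The next one, lambda_2 = 1, measures how hard the graph is to disconnect: larger values mean better connectivity. The largest eigenvalue, 11, is at most the vertex count 11.

1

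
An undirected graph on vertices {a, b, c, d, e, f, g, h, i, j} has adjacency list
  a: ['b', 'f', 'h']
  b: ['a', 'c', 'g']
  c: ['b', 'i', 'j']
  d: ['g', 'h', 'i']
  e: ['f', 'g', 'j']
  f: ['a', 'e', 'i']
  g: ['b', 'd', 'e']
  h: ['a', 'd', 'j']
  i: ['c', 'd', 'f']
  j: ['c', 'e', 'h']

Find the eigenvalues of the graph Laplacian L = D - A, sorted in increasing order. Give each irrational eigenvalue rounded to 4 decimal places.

[0, 2, 2, 2, 2, 2, 5, 5, 5, 5]

With the vertex order [a, b, c, d, e, f, g, h, i, j], the degrees are [3, 3, 3, 3, 3, 3, 3, 3, 3, 3], giving D = diag(3, 3, 3, 3, 3, 3, 3, 3, 3, 3) and L = D - A. L is symmetric positive semidefinite, so every eigenvalue is real and nonnegative. The single zero eigenvalue shows the graph is connected. There is one zero in the spectrum, matching the 1 component. By the matrix-tree theorem the graph has (1/10) * product of the nonzero eigenvalues = 2000 spanning trees.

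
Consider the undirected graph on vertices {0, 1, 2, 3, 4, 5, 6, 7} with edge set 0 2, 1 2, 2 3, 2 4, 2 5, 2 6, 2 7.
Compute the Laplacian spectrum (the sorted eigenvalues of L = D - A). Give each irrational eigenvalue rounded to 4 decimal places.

Each diagonal entry of L is the vertex degree and each off-diagonal entry is -1 where an edge is present, 0 otherwise; in the order [0, 1, 2, 3, 4, 5, 6, 7] the diagonal is [1, 1, 7, 1, 1, 1, 1, 1]. L is symmetric positive semidefinite, so every eigenvalue is real and nonnegative.

[0, 1, 1, 1, 1, 1, 1, 8]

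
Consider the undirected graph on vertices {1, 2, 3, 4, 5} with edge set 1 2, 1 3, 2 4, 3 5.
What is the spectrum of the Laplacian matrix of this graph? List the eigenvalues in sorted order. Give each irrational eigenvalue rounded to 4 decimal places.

[0, 0.3820, 1.3820, 2.6180, 3.6180]

With the vertex order [1, 2, 3, 4, 5], the degrees are [2, 2, 2, 1, 1], giving D = diag(2, 2, 2, 1, 1) and L = D - A. The multiplicity of 0 as a Laplacian eigenvalue equals the number of connected components. The eigenvalues sum to 8, which equals trace(L) = 2|E|.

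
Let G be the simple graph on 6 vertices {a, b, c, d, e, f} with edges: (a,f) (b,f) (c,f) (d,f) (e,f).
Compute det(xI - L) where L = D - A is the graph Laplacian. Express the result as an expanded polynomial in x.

x^6 - 10x^5 + 30x^4 - 40x^3 + 25x^2 - 6x

Reading degrees in the order [a, b, c, d, e, f] gives [1, 1, 1, 1, 1, 5]; set D = diag(1, 1, 1, 1, 1, 5) and form L = D - A. L has integer entries, so p(x) = det(xI - L) has integer coefficients. Expanding the determinant yields x^6 - 10x^5 + 30x^4 - 40x^3 + 25x^2 - 6x. The constant term is 0 because L is singular (the all-ones vector lies in its kernel). By the matrix-tree theorem the graph has (1/6) * product of the nonzero eigenvalues = 1 spanning tree. The eigenvalues sum to 10, which equals trace(L) = 2|E|.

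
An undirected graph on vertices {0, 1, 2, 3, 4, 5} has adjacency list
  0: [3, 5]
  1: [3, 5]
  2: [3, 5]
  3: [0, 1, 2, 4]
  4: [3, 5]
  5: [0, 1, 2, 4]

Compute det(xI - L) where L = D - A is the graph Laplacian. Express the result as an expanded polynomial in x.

Each diagonal entry of L is the vertex degree and each off-diagonal entry is -1 where an edge is present, 0 otherwise; in the order [0, 1, 2, 3, 4, 5] the diagonal is [2, 2, 2, 4, 2, 4]. L has integer entries, so p(x) = det(xI - L) has integer coefficients. Expanding the determinant yields x^6 - 16x^5 + 96x^4 - 272x^3 + 368x^2 - 192x. The constant term is 0 because L is singular (the all-ones vector lies in its kernel). The eigenvalues sum to 16, which equals trace(L) = 2|E|.

x^6 - 16x^5 + 96x^4 - 272x^3 + 368x^2 - 192x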